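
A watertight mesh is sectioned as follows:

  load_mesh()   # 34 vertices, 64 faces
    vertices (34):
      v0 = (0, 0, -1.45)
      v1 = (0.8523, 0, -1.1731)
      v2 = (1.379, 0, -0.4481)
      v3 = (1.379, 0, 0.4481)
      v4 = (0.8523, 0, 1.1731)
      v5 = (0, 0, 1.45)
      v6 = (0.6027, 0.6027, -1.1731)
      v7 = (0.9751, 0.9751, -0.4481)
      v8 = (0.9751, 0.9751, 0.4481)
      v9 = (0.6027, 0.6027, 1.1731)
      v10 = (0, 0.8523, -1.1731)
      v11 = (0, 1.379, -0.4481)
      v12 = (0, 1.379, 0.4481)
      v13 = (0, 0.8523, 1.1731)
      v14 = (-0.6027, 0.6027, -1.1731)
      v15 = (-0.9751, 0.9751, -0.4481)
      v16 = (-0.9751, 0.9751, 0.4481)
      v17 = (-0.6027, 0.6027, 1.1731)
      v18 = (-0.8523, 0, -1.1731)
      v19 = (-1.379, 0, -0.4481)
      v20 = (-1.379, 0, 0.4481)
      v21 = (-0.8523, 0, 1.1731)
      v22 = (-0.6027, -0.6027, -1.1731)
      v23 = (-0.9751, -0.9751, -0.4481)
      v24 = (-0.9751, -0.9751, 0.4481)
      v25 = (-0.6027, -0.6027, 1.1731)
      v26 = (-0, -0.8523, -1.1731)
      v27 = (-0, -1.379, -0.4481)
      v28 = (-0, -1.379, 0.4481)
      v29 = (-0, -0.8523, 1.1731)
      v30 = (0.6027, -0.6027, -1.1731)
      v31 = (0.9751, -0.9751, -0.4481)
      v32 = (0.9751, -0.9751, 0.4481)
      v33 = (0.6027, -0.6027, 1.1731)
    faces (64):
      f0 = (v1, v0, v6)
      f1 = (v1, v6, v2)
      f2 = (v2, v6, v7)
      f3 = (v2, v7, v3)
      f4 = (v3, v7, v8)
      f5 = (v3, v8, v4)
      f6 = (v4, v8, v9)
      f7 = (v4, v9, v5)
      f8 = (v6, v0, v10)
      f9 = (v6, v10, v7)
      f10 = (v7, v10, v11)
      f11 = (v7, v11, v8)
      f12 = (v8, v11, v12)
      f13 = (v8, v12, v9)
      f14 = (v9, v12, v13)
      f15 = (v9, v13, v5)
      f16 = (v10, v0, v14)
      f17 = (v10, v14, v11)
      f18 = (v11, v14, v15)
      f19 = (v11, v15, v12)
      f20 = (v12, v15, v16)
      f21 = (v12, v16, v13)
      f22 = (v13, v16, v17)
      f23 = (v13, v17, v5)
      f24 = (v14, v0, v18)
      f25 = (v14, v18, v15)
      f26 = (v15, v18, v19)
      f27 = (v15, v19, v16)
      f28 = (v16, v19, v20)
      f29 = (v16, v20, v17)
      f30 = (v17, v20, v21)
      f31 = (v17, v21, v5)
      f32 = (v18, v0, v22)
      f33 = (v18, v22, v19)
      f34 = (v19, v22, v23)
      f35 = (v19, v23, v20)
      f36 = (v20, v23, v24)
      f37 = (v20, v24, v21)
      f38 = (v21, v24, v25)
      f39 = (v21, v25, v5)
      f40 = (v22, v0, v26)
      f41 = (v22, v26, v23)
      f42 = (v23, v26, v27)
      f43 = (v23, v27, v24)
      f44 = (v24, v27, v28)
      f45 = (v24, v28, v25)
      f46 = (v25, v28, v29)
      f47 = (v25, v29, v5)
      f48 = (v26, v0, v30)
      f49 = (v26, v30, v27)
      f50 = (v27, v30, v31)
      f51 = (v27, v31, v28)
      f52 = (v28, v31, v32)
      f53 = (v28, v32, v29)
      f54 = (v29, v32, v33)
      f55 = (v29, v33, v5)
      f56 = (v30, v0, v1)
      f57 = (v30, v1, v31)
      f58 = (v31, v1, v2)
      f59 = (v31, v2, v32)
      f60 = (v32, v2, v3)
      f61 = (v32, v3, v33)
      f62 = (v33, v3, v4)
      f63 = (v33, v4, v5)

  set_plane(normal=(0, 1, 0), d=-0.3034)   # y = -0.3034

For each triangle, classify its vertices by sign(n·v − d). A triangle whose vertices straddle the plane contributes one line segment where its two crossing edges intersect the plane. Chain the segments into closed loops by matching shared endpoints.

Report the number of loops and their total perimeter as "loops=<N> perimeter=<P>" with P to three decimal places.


Straddling triangles (20 of 64):
  (v18,v0,v22) [++-] → (-0.3034, -0.3034, -1.31061)–(-0.726651, -0.3034, -1.1731)  len=0.4450
  (v18,v22,v19) [+-+] → (-0.726651, -0.3034, -1.1731)–(-0.98821, -0.3034, -0.813066)  len=0.4450
  (v19,v22,v23) [+--] → (-0.98821, -0.3034, -0.813066)–(-1.25333, -0.3034, -0.4481)  len=0.4511
  (v19,v23,v20) [+-+] → (-1.25333, -0.3034, -0.4481)–(-1.25333, -0.3034, 0.16925)  len=0.6173
  (v20,v23,v24) [+--] → (-1.25333, -0.3034, 0.16925)–(-1.25333, -0.3034, 0.4481)  len=0.2789
  (v20,v24,v21) [+-+] → (-1.25333, -0.3034, 0.4481)–(-0.890509, -0.3034, 0.947518)  len=0.6173
  (v21,v24,v25) [+--] → (-0.890509, -0.3034, 0.947518)–(-0.726651, -0.3034, 1.1731)  len=0.2788
  (v21,v25,v5) [+-+] → (-0.726651, -0.3034, 1.1731)–(-0.3034, -0.3034, 1.31061)  len=0.4450
  (v22,v0,v26) [-+-] → (-0.3034, -0.3034, -1.31061)–(0, -0.3034, -1.35143)  len=0.3061
  (v25,v29,v5) [--+] → (0, -0.3034, 1.35143)–(-0.3034, -0.3034, 1.31061)  len=0.3061
  (v26,v0,v30) [-+-] → (0, -0.3034, -1.35143)–(0.3034, -0.3034, -1.31061)  len=0.3061
  (v29,v33,v5) [--+] → (0.3034, -0.3034, 1.31061)–(0, -0.3034, 1.35143)  len=0.3061
  (v30,v0,v1) [-++] → (0.3034, -0.3034, -1.31061)–(0.726651, -0.3034, -1.1731)  len=0.4450
  (v30,v1,v31) [-+-] → (0.726651, -0.3034, -1.1731)–(0.890509, -0.3034, -0.947518)  len=0.2788
  (v31,v1,v2) [-++] → (0.890509, -0.3034, -0.947518)–(1.25333, -0.3034, -0.4481)  len=0.6173
  (v31,v2,v32) [-+-] → (1.25333, -0.3034, -0.4481)–(1.25333, -0.3034, -0.16925)  len=0.2789
  (v32,v2,v3) [-++] → (1.25333, -0.3034, -0.16925)–(1.25333, -0.3034, 0.4481)  len=0.6173
  (v32,v3,v33) [-+-] → (1.25333, -0.3034, 0.4481)–(0.98821, -0.3034, 0.813066)  len=0.4511
  (v33,v3,v4) [-++] → (0.98821, -0.3034, 0.813066)–(0.726651, -0.3034, 1.1731)  len=0.4450
  (v33,v4,v5) [-++] → (0.726651, -0.3034, 1.1731)–(0.3034, -0.3034, 1.31061)  len=0.4450

Chained into 1 loop(s):
  loop 1: 20 segments, perimeter = 8.3815
Total perimeter = 8.381

loops=1 perimeter=8.381


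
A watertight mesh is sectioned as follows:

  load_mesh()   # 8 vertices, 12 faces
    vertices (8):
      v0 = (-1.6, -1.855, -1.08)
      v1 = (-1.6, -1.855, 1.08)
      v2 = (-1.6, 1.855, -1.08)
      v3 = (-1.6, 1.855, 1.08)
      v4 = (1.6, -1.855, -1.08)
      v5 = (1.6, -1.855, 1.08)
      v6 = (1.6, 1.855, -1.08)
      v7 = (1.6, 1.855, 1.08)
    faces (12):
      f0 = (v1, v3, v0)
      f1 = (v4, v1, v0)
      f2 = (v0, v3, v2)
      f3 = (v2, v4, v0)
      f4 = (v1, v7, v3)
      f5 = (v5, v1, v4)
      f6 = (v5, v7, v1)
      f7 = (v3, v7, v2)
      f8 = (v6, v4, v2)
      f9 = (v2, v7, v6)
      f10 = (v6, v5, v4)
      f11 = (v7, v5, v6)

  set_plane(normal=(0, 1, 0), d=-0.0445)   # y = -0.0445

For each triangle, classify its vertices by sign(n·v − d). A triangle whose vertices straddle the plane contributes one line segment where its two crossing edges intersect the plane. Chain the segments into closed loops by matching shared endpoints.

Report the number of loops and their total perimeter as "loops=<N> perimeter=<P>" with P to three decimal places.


Straddling triangles (8 of 12):
  (v1,v3,v0) [-+-] → (-1.6, -0.0445, 1.08)–(-1.6, -0.0445, -0.0259084)  len=1.1059
  (v0,v3,v2) [-++] → (-1.6, -0.0445, -0.0259084)–(-1.6, -0.0445, -1.08)  len=1.0541
  (v2,v4,v0) [+--] → (0.0383827, -0.0445, -1.08)–(-1.6, -0.0445, -1.08)  len=1.6384
  (v1,v7,v3) [-++] → (-0.0383827, -0.0445, 1.08)–(-1.6, -0.0445, 1.08)  len=1.5616
  (v5,v7,v1) [-+-] → (1.6, -0.0445, 1.08)–(-0.0383827, -0.0445, 1.08)  len=1.6384
  (v6,v4,v2) [+-+] → (1.6, -0.0445, -1.08)–(0.0383827, -0.0445, -1.08)  len=1.5616
  (v6,v5,v4) [+--] → (1.6, -0.0445, 0.0259084)–(1.6, -0.0445, -1.08)  len=1.1059
  (v7,v5,v6) [+-+] → (1.6, -0.0445, 1.08)–(1.6, -0.0445, 0.0259084)  len=1.0541

Chained into 1 loop(s):
  loop 1: 8 segments, perimeter = 10.7200
Total perimeter = 10.720

loops=1 perimeter=10.720


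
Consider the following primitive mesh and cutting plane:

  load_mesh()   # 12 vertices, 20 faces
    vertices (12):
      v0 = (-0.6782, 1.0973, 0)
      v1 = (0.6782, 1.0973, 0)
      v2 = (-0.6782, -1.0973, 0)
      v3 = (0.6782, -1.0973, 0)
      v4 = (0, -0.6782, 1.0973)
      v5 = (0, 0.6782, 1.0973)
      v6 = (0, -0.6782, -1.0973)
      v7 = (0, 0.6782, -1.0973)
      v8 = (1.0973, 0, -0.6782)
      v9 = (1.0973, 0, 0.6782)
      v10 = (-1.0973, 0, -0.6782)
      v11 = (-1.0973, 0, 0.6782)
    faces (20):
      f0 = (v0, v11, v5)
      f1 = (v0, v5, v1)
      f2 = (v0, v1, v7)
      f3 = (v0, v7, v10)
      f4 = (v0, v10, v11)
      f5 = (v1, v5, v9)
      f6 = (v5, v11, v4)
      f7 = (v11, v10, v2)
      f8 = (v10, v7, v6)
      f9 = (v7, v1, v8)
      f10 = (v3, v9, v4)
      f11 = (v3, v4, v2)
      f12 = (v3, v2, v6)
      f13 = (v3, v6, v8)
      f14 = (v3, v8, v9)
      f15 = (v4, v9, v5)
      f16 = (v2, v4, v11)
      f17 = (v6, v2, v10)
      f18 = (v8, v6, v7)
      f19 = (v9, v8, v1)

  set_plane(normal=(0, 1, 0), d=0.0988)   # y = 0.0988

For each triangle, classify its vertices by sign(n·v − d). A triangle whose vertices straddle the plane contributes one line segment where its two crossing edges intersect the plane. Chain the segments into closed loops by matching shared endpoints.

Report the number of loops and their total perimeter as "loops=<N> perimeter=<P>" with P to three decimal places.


Straddling triangles (10 of 20):
  (v0,v11,v5) [+-+] → (-1.05956, 0.0988, 0.617135)–(-0.937446, 0.0988, 0.739254)  len=0.1727
  (v0,v7,v10) [++-] → (-0.937446, 0.0988, -0.739254)–(-1.05956, 0.0988, -0.617135)  len=0.1727
  (v0,v10,v11) [+--] → (-1.05956, 0.0988, -0.617135)–(-1.05956, 0.0988, 0.617135)  len=1.2343
  (v1,v5,v9) [++-] → (0.937446, 0.0988, 0.739254)–(1.05956, 0.0988, 0.617135)  len=0.1727
  (v5,v11,v4) [+--] → (-0.937446, 0.0988, 0.739254)–(0, 0.0988, 1.0973)  len=1.0035
  (v10,v7,v6) [-+-] → (-0.937446, 0.0988, -0.739254)–(0, 0.0988, -1.0973)  len=1.0035
  (v7,v1,v8) [++-] → (1.05956, 0.0988, -0.617135)–(0.937446, 0.0988, -0.739254)  len=0.1727
  (v4,v9,v5) [--+] → (0.937446, 0.0988, 0.739254)–(0, 0.0988, 1.0973)  len=1.0035
  (v8,v6,v7) [--+] → (0, 0.0988, -1.0973)–(0.937446, 0.0988, -0.739254)  len=1.0035
  (v9,v8,v1) [--+] → (1.05956, 0.0988, -0.617135)–(1.05956, 0.0988, 0.617135)  len=1.2343

Chained into 1 loop(s):
  loop 1: 10 segments, perimeter = 7.1733
Total perimeter = 7.173

loops=1 perimeter=7.173


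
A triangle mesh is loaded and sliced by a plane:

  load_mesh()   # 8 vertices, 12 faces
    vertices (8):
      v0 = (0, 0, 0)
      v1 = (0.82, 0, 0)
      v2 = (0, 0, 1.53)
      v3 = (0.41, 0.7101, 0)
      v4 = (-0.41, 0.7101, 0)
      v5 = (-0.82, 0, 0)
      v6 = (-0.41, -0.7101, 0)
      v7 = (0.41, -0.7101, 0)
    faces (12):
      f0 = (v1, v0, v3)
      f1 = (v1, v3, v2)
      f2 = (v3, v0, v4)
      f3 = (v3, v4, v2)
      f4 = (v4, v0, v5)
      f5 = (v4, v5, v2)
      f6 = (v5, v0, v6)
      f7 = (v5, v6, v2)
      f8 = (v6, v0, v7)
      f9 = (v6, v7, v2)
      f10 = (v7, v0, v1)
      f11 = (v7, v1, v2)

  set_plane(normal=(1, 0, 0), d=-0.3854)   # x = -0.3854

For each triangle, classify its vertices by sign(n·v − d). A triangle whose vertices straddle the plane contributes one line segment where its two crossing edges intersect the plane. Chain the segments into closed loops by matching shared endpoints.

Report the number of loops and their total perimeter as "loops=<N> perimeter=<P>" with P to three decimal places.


Straddling triangles (8 of 12):
  (v3,v0,v4) [++-] → (-0.3854, 0.667494, 0)–(-0.3854, 0.7101, 0)  len=0.0426
  (v3,v4,v2) [+-+] → (-0.3854, 0.7101, 0)–(-0.3854, 0.667494, 0.0918)  len=0.1012
  (v4,v0,v5) [-+-] → (-0.3854, 0.667494, 0)–(-0.3854, 0, 0)  len=0.6675
  (v4,v5,v2) [--+] → (-0.3854, 0, 0.8109)–(-0.3854, 0.667494, 0.0918)  len=0.9811
  (v5,v0,v6) [-+-] → (-0.3854, 0, 0)–(-0.3854, -0.667494, 0)  len=0.6675
  (v5,v6,v2) [--+] → (-0.3854, -0.667494, 0.0918)–(-0.3854, 0, 0.8109)  len=0.9811
  (v6,v0,v7) [-++] → (-0.3854, -0.667494, 0)–(-0.3854, -0.7101, 0)  len=0.0426
  (v6,v7,v2) [-++] → (-0.3854, -0.7101, 0)–(-0.3854, -0.667494, 0.0918)  len=0.1012

Chained into 1 loop(s):
  loop 1: 8 segments, perimeter = 3.5849
Total perimeter = 3.585

loops=1 perimeter=3.585


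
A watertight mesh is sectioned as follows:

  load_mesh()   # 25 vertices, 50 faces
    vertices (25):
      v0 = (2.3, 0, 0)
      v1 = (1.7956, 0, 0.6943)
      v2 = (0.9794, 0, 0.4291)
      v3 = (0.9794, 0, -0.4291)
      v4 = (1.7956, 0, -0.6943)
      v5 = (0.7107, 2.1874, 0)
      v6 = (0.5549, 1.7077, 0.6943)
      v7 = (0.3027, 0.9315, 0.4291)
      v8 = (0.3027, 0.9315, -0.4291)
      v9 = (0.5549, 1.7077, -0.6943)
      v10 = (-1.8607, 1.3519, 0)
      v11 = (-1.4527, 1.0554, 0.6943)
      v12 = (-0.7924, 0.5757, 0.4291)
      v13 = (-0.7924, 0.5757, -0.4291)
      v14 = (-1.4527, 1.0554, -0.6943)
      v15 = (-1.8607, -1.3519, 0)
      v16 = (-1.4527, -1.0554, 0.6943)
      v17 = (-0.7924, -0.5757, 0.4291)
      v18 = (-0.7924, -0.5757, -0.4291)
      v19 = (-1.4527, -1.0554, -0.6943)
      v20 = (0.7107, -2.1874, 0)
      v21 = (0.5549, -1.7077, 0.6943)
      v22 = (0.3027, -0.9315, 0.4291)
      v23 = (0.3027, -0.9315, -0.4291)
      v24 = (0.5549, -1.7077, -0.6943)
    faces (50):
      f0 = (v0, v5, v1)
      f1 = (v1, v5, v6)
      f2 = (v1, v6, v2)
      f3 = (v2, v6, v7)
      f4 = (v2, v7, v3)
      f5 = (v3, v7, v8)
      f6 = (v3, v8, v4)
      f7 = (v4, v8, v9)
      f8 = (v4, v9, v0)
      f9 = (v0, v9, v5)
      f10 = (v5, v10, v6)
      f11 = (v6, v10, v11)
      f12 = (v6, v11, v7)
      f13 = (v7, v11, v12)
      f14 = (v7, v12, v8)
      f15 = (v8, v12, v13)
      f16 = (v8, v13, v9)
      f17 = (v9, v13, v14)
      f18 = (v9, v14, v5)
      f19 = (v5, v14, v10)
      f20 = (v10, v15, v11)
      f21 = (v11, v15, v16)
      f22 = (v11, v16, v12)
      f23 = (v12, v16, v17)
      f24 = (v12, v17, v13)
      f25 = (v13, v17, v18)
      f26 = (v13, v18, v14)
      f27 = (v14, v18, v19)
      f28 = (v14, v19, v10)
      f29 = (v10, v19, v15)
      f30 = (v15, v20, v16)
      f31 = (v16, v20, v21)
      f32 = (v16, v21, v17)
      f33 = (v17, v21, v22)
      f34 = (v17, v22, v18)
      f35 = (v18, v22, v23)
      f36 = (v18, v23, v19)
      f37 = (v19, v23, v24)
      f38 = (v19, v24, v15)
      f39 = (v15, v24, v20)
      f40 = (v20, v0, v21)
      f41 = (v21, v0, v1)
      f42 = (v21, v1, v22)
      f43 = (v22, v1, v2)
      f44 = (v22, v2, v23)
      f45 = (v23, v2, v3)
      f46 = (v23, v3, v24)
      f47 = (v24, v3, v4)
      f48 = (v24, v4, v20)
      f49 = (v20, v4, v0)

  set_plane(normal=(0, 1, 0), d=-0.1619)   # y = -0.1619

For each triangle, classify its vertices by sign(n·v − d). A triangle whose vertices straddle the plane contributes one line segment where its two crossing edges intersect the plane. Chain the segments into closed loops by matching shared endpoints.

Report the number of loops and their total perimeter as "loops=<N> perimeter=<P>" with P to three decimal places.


loops=2 perimeter=8.183

Straddling triangles (20 of 50):
  (v10,v15,v11) [+-+] → (-1.8607, -0.1619, 0)–(-1.65901, -0.1619, 0.343213)  len=0.3981
  (v11,v15,v16) [+--] → (-1.65901, -0.1619, 0.343213)–(-1.4527, -0.1619, 0.6943)  len=0.4072
  (v11,v16,v12) [+-+] → (-1.4527, -0.1619, 0.6943)–(-1.09099, -0.1619, 0.549026)  len=0.3898
  (v12,v16,v17) [+--] → (-1.09099, -0.1619, 0.549026)–(-0.7924, -0.1619, 0.4291)  len=0.3218
  (v12,v17,v13) [+-+] → (-0.7924, -0.1619, 0.4291)–(-0.7924, -0.1619, 0.120673)  len=0.3084
  (v13,v17,v18) [+--] → (-0.7924, -0.1619, 0.120673)–(-0.7924, -0.1619, -0.4291)  len=0.5498
  (v13,v18,v14) [+-+] → (-0.7924, -0.1619, -0.4291)–(-0.959914, -0.1619, -0.49638)  len=0.1805
  (v14,v18,v19) [+--] → (-0.959914, -0.1619, -0.49638)–(-1.4527, -0.1619, -0.6943)  len=0.5310
  (v14,v19,v10) [+-+] → (-1.4527, -0.1619, -0.6943)–(-1.60413, -0.1619, -0.436602)  len=0.2989
  (v10,v19,v15) [+--] → (-1.60413, -0.1619, -0.436602)–(-1.8607, -0.1619, 0)  len=0.5064
  (v20,v0,v21) [-+-] → (2.18237, -0.1619, 0)–(2.13455, -0.1619, 0.0658237)  len=0.0814
  (v21,v0,v1) [-++] → (2.13455, -0.1619, 0.0658237)–(1.67797, -0.1619, 0.6943)  len=0.7768
  (v21,v1,v22) [-+-] → (1.67797, -0.1619, 0.6943)–(1.53613, -0.1619, 0.648207)  len=0.1491
  (v22,v1,v2) [-++] → (1.53613, -0.1619, 0.648207)–(0.861786, -0.1619, 0.4291)  len=0.7090
  (v22,v2,v23) [-+-] → (0.861786, -0.1619, 0.4291)–(0.861786, -0.1619, 0.27994)  len=0.1492
  (v23,v2,v3) [-++] → (0.861786, -0.1619, 0.27994)–(0.861786, -0.1619, -0.4291)  len=0.7090
  (v23,v3,v24) [-+-] → (0.861786, -0.1619, -0.4291)–(0.939155, -0.1619, -0.454243)  len=0.0814
  (v24,v3,v4) [-++] → (0.939155, -0.1619, -0.454243)–(1.67797, -0.1619, -0.6943)  len=0.7768
  (v24,v4,v20) [-+-] → (1.67797, -0.1619, -0.6943)–(1.7153, -0.1619, -0.642912)  len=0.0635
  (v20,v4,v0) [-++] → (1.7153, -0.1619, -0.642912)–(2.18237, -0.1619, 0)  len=0.7947

Chained into 2 loop(s):
  loop 1: 10 segments, perimeter = 3.8919
  loop 2: 10 segments, perimeter = 4.2909
Total perimeter = 8.183


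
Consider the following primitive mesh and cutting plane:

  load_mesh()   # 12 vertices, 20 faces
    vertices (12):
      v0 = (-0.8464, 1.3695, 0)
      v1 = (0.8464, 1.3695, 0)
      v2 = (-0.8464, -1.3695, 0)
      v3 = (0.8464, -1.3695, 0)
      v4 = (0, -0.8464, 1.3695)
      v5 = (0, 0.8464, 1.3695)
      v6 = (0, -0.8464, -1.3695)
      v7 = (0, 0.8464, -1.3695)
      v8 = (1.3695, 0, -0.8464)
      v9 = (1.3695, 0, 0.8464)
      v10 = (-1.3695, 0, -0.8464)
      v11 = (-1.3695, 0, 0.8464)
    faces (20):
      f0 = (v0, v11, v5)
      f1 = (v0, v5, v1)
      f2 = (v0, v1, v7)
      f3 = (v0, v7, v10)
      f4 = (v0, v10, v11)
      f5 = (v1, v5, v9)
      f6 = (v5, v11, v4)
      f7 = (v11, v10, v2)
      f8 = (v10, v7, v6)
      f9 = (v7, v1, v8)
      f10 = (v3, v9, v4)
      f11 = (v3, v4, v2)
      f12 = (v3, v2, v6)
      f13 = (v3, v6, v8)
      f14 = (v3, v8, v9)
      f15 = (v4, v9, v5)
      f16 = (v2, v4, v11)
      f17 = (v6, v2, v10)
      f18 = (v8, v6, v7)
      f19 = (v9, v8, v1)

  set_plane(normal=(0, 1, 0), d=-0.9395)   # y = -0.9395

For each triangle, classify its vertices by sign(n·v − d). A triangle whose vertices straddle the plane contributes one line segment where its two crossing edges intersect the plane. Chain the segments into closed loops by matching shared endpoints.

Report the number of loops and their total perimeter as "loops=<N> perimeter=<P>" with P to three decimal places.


loops=1 perimeter=6.531

Straddling triangles (8 of 20):
  (v11,v10,v2) [++-] → (-1.01064, -0.9395, -0.265755)–(-1.01064, -0.9395, 0.265755)  len=0.5315
  (v3,v9,v4) [-++] → (1.01064, -0.9395, 0.265755)–(0.15064, -0.9395, 1.12576)  len=1.2162
  (v3,v4,v2) [-+-] → (0.15064, -0.9395, 1.12576)–(-0.15064, -0.9395, 1.12576)  len=0.3013
  (v3,v2,v6) [--+] → (-0.15064, -0.9395, -1.12576)–(0.15064, -0.9395, -1.12576)  len=0.3013
  (v3,v6,v8) [-++] → (0.15064, -0.9395, -1.12576)–(1.01064, -0.9395, -0.265755)  len=1.2162
  (v3,v8,v9) [-++] → (1.01064, -0.9395, -0.265755)–(1.01064, -0.9395, 0.265755)  len=0.5315
  (v2,v4,v11) [-++] → (-0.15064, -0.9395, 1.12576)–(-1.01064, -0.9395, 0.265755)  len=1.2162
  (v6,v2,v10) [+-+] → (-0.15064, -0.9395, -1.12576)–(-1.01064, -0.9395, -0.265755)  len=1.2162

Chained into 1 loop(s):
  loop 1: 8 segments, perimeter = 6.5305
Total perimeter = 6.531


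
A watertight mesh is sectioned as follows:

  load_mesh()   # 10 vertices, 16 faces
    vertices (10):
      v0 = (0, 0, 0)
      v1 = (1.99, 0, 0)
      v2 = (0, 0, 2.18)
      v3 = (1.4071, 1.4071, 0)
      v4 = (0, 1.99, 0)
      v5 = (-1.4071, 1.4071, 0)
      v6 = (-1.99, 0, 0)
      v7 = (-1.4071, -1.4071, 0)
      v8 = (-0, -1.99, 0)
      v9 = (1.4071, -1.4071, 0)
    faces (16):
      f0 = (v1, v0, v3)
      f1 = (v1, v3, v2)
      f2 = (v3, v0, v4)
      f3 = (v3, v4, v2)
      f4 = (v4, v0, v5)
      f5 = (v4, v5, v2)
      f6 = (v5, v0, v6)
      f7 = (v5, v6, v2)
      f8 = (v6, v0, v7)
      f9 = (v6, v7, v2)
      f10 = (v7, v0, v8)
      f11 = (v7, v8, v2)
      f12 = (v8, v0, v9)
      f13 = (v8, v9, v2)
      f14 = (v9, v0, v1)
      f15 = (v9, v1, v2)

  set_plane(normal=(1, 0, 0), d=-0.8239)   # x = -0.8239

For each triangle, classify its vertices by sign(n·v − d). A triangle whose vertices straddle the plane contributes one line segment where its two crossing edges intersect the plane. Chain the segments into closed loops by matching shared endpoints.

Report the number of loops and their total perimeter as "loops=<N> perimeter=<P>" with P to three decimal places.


Straddling triangles (8 of 16):
  (v4,v0,v5) [++-] → (-0.8239, 0.8239, 0)–(-0.8239, 1.64869, 0)  len=0.8248
  (v4,v5,v2) [+-+] → (-0.8239, 1.64869, 0)–(-0.8239, 0.8239, 0.903543)  len=1.2234
  (v5,v0,v6) [-+-] → (-0.8239, 0.8239, 0)–(-0.8239, 0, 0)  len=0.8239
  (v5,v6,v2) [--+] → (-0.8239, 0, 1.27744)–(-0.8239, 0.8239, 0.903543)  len=0.9048
  (v6,v0,v7) [-+-] → (-0.8239, 0, 0)–(-0.8239, -0.8239, 0)  len=0.8239
  (v6,v7,v2) [--+] → (-0.8239, -0.8239, 0.903543)–(-0.8239, 0, 1.27744)  len=0.9048
  (v7,v0,v8) [-++] → (-0.8239, -0.8239, 0)–(-0.8239, -1.64869, 0)  len=0.8248
  (v7,v8,v2) [-++] → (-0.8239, -1.64869, 0)–(-0.8239, -0.8239, 0.903543)  len=1.2234

Chained into 1 loop(s):
  loop 1: 8 segments, perimeter = 7.5537
Total perimeter = 7.554

loops=1 perimeter=7.554


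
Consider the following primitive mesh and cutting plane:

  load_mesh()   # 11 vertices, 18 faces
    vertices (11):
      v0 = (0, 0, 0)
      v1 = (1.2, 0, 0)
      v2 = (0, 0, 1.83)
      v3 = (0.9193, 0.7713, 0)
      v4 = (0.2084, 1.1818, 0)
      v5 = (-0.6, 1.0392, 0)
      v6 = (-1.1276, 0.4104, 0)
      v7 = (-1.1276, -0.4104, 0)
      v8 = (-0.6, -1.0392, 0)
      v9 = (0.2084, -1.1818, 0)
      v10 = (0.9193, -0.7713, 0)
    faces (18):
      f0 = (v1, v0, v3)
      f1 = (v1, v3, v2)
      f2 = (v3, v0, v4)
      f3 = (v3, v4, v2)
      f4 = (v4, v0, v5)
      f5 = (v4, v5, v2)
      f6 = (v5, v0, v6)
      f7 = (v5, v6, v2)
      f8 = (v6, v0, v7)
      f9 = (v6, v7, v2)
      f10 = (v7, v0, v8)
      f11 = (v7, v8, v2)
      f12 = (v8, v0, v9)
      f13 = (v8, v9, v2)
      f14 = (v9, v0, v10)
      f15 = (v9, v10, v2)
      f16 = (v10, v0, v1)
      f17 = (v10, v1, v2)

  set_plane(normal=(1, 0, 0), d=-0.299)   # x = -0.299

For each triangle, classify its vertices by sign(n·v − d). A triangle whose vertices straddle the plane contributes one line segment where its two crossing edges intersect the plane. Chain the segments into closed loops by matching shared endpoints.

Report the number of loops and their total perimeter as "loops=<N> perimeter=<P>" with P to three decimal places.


Straddling triangles (10 of 18):
  (v4,v0,v5) [++-] → (-0.299, 0.517868, 0)–(-0.299, 1.0923, 0)  len=0.5744
  (v4,v5,v2) [+-+] → (-0.299, 1.0923, 0)–(-0.299, 0.517868, 0.91805)  len=1.0830
  (v5,v0,v6) [-+-] → (-0.299, 0.517868, 0)–(-0.299, 0.108824, 0)  len=0.4090
  (v5,v6,v2) [--+] → (-0.299, 0.108824, 1.34475)–(-0.299, 0.517868, 0.91805)  len=0.5911
  (v6,v0,v7) [-+-] → (-0.299, 0.108824, 0)–(-0.299, -0.108824, 0)  len=0.2176
  (v6,v7,v2) [--+] → (-0.299, -0.108824, 1.34475)–(-0.299, 0.108824, 1.34475)  len=0.2176
  (v7,v0,v8) [-+-] → (-0.299, -0.108824, 0)–(-0.299, -0.517868, 0)  len=0.4090
  (v7,v8,v2) [--+] → (-0.299, -0.517868, 0.91805)–(-0.299, -0.108824, 1.34475)  len=0.5911
  (v8,v0,v9) [-++] → (-0.299, -0.517868, 0)–(-0.299, -1.0923, 0)  len=0.5744
  (v8,v9,v2) [-++] → (-0.299, -1.0923, 0)–(-0.299, -0.517868, 0.91805)  len=1.0830

Chained into 1 loop(s):
  loop 1: 10 segments, perimeter = 5.7503
Total perimeter = 5.750

loops=1 perimeter=5.750


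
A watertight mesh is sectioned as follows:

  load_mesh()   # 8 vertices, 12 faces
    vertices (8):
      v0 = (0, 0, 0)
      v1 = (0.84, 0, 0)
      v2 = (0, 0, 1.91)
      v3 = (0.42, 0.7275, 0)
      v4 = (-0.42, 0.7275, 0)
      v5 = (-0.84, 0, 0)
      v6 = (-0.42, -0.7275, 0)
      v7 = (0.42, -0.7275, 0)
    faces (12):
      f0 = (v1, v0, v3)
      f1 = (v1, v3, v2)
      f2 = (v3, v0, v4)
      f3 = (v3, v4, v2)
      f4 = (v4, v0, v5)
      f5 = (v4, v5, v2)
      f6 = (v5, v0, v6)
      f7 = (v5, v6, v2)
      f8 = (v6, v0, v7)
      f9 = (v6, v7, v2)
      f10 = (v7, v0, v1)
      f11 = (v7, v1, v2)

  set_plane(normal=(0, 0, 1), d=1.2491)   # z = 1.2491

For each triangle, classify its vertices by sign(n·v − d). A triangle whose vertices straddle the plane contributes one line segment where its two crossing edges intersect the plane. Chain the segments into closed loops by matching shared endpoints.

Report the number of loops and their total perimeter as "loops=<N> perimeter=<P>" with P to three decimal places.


loops=1 perimeter=1.744

Straddling triangles (6 of 12):
  (v1,v3,v2) [--+] → (0.145329, 0.25173, 1.2491)–(0.290658, 0, 1.2491)  len=0.2907
  (v3,v4,v2) [--+] → (-0.145329, 0.25173, 1.2491)–(0.145329, 0.25173, 1.2491)  len=0.2907
  (v4,v5,v2) [--+] → (-0.290658, 0, 1.2491)–(-0.145329, 0.25173, 1.2491)  len=0.2907
  (v5,v6,v2) [--+] → (-0.145329, -0.25173, 1.2491)–(-0.290658, 0, 1.2491)  len=0.2907
  (v6,v7,v2) [--+] → (0.145329, -0.25173, 1.2491)–(-0.145329, -0.25173, 1.2491)  len=0.2907
  (v7,v1,v2) [--+] → (0.290658, 0, 1.2491)–(0.145329, -0.25173, 1.2491)  len=0.2907

Chained into 1 loop(s):
  loop 1: 6 segments, perimeter = 1.7440
Total perimeter = 1.744


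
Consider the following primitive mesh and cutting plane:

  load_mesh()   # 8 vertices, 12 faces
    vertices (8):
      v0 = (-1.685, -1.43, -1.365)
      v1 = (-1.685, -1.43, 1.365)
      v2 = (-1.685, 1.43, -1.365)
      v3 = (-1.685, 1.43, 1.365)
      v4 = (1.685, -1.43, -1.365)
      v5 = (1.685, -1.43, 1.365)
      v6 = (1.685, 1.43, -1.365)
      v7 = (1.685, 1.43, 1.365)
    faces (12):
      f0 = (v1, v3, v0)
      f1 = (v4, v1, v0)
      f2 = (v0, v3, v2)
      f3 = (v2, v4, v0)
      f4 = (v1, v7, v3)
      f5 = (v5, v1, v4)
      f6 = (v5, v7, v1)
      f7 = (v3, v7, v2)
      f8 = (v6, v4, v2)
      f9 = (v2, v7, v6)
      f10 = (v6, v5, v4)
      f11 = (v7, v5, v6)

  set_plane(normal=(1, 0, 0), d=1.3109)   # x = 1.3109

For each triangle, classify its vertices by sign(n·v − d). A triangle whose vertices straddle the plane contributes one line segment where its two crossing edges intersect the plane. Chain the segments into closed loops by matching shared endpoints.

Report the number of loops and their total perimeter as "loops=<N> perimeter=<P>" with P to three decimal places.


loops=1 perimeter=11.180

Straddling triangles (8 of 12):
  (v4,v1,v0) [+--] → (1.3109, -1.43, -1.06195)–(1.3109, -1.43, -1.365)  len=0.3031
  (v2,v4,v0) [-+-] → (1.3109, -1.11251, -1.365)–(1.3109, -1.43, -1.365)  len=0.3175
  (v1,v7,v3) [-+-] → (1.3109, 1.11251, 1.365)–(1.3109, 1.43, 1.365)  len=0.3175
  (v5,v1,v4) [+-+] → (1.3109, -1.43, 1.365)–(1.3109, -1.43, -1.06195)  len=2.4269
  (v5,v7,v1) [++-] → (1.3109, 1.11251, 1.365)–(1.3109, -1.43, 1.365)  len=2.5425
  (v3,v7,v2) [-+-] → (1.3109, 1.43, 1.365)–(1.3109, 1.43, 1.06195)  len=0.3031
  (v6,v4,v2) [++-] → (1.3109, -1.11251, -1.365)–(1.3109, 1.43, -1.365)  len=2.5425
  (v2,v7,v6) [-++] → (1.3109, 1.43, 1.06195)–(1.3109, 1.43, -1.365)  len=2.4269

Chained into 1 loop(s):
  loop 1: 8 segments, perimeter = 11.1800
Total perimeter = 11.180


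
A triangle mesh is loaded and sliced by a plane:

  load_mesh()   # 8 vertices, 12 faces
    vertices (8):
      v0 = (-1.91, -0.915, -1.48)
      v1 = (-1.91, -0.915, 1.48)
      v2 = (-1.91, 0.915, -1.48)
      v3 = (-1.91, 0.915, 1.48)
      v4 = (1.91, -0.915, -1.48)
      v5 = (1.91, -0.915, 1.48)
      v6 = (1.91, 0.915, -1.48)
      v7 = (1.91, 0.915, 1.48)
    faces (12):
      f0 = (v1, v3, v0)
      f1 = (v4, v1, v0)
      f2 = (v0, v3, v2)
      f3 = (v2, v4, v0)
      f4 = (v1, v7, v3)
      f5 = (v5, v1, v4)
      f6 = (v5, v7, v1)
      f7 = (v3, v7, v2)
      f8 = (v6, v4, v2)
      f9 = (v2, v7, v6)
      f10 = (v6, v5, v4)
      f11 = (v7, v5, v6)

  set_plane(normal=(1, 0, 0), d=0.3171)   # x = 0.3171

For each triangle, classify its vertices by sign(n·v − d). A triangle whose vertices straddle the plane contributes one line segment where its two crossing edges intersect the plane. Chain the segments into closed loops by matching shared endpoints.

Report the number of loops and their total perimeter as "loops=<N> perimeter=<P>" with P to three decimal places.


loops=1 perimeter=9.580

Straddling triangles (8 of 12):
  (v4,v1,v0) [+--] → (0.3171, -0.915, -0.245711)–(0.3171, -0.915, -1.48)  len=1.2343
  (v2,v4,v0) [-+-] → (0.3171, -0.151909, -1.48)–(0.3171, -0.915, -1.48)  len=0.7631
  (v1,v7,v3) [-+-] → (0.3171, 0.151909, 1.48)–(0.3171, 0.915, 1.48)  len=0.7631
  (v5,v1,v4) [+-+] → (0.3171, -0.915, 1.48)–(0.3171, -0.915, -0.245711)  len=1.7257
  (v5,v7,v1) [++-] → (0.3171, 0.151909, 1.48)–(0.3171, -0.915, 1.48)  len=1.0669
  (v3,v7,v2) [-+-] → (0.3171, 0.915, 1.48)–(0.3171, 0.915, 0.245711)  len=1.2343
  (v6,v4,v2) [++-] → (0.3171, -0.151909, -1.48)–(0.3171, 0.915, -1.48)  len=1.0669
  (v2,v7,v6) [-++] → (0.3171, 0.915, 0.245711)–(0.3171, 0.915, -1.48)  len=1.7257

Chained into 1 loop(s):
  loop 1: 8 segments, perimeter = 9.5800
Total perimeter = 9.580


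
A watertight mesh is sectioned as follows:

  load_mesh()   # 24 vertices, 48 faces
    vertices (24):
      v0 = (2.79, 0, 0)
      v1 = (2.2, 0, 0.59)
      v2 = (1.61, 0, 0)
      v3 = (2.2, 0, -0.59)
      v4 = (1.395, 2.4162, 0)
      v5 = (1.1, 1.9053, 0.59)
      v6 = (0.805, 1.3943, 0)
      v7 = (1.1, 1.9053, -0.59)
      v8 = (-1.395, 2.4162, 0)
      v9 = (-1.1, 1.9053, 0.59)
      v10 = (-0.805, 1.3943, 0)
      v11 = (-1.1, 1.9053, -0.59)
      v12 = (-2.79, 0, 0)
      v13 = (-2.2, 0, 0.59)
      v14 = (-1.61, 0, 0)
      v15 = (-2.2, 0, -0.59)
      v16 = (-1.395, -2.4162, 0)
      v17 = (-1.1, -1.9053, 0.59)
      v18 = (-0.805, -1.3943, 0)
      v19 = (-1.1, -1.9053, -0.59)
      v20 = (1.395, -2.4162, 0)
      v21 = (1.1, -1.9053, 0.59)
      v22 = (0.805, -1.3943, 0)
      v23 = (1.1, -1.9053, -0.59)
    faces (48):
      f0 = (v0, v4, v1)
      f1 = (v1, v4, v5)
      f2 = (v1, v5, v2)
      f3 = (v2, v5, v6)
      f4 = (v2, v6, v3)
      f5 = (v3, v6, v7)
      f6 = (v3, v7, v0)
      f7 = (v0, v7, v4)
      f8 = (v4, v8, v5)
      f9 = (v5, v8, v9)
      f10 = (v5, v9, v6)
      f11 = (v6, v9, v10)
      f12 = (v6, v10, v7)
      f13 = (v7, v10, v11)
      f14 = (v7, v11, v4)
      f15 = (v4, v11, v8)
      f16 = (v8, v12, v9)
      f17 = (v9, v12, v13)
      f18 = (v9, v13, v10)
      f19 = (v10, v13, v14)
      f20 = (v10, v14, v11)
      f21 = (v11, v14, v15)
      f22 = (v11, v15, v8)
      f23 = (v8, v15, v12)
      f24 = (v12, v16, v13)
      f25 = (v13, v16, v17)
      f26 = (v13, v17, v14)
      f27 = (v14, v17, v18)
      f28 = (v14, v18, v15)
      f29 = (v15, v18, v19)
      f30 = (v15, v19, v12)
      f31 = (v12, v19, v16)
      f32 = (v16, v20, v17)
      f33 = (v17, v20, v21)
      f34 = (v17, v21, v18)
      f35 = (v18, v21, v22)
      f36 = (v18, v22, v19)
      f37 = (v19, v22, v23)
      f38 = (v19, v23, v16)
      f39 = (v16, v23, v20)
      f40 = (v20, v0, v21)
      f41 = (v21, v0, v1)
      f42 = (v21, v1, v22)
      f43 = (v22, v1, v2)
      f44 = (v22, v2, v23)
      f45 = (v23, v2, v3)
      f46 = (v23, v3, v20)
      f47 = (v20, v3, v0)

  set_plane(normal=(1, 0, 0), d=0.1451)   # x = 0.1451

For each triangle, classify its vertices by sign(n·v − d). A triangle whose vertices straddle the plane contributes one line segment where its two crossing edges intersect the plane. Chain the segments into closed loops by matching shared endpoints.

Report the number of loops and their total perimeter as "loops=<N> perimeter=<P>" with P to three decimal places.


Straddling triangles (16 of 48):
  (v4,v8,v5) [+-+] → (0.1451, 2.4162, 0)–(0.1451, 2.10083, 0.364192)  len=0.4818
  (v5,v8,v9) [+--] → (0.1451, 2.10083, 0.364192)–(0.1451, 1.9053, 0.59)  len=0.2987
  (v5,v9,v6) [+-+] → (0.1451, 1.9053, 0.59)–(0.1451, 1.57131, 0.204378)  len=0.5101
  (v6,v9,v10) [+--] → (0.1451, 1.57131, 0.204378)–(0.1451, 1.3943, 0)  len=0.2704
  (v6,v10,v7) [+-+] → (0.1451, 1.3943, 0)–(0.1451, 1.64916, -0.294257)  len=0.3893
  (v7,v10,v11) [+--] → (0.1451, 1.64916, -0.294257)–(0.1451, 1.9053, -0.59)  len=0.3912
  (v7,v11,v4) [+-+] → (0.1451, 1.9053, -0.59)–(0.1451, 2.16026, -0.295568)  len=0.3895
  (v4,v11,v8) [+--] → (0.1451, 2.16026, -0.295568)–(0.1451, 2.4162, 0)  len=0.3910
  (v16,v20,v17) [-+-] → (0.1451, -2.4162, 0)–(0.1451, -2.16026, 0.295568)  len=0.3910
  (v17,v20,v21) [-++] → (0.1451, -2.16026, 0.295568)–(0.1451, -1.9053, 0.59)  len=0.3895
  (v17,v21,v18) [-+-] → (0.1451, -1.9053, 0.59)–(0.1451, -1.64916, 0.294257)  len=0.3912
  (v18,v21,v22) [-++] → (0.1451, -1.64916, 0.294257)–(0.1451, -1.3943, 0)  len=0.3893
  (v18,v22,v19) [-+-] → (0.1451, -1.3943, 0)–(0.1451, -1.57131, -0.204378)  len=0.2704
  (v19,v22,v23) [-++] → (0.1451, -1.57131, -0.204378)–(0.1451, -1.9053, -0.59)  len=0.5101
  (v19,v23,v16) [-+-] → (0.1451, -1.9053, -0.59)–(0.1451, -2.10083, -0.364192)  len=0.2987
  (v16,v23,v20) [-++] → (0.1451, -2.10083, -0.364192)–(0.1451, -2.4162, 0)  len=0.4818

Chained into 2 loop(s):
  loop 1: 8 segments, perimeter = 3.1220
  loop 2: 8 segments, perimeter = 3.1220
Total perimeter = 6.244

loops=2 perimeter=6.244


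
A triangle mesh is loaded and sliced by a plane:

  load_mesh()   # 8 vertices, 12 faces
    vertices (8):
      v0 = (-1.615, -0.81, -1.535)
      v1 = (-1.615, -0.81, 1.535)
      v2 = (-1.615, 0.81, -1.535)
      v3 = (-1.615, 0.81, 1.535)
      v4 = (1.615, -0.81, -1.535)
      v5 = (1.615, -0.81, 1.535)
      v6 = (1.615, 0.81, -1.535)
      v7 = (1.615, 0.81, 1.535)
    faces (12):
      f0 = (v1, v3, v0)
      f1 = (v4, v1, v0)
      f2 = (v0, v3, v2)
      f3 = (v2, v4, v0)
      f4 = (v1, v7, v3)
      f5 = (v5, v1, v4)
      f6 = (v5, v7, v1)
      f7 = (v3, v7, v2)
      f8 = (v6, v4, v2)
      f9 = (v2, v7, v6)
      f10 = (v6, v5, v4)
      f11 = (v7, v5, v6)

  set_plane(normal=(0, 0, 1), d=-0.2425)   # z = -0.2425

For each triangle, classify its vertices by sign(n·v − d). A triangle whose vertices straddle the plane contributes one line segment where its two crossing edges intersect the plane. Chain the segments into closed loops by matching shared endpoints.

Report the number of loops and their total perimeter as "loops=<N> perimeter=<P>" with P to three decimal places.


loops=1 perimeter=9.700

Straddling triangles (8 of 12):
  (v1,v3,v0) [++-] → (-1.615, -0.127964, -0.2425)–(-1.615, -0.81, -0.2425)  len=0.6820
  (v4,v1,v0) [-+-] → (0.255138, -0.81, -0.2425)–(-1.615, -0.81, -0.2425)  len=1.8701
  (v0,v3,v2) [-+-] → (-1.615, -0.127964, -0.2425)–(-1.615, 0.81, -0.2425)  len=0.9380
  (v5,v1,v4) [++-] → (0.255138, -0.81, -0.2425)–(1.615, -0.81, -0.2425)  len=1.3599
  (v3,v7,v2) [++-] → (-0.255138, 0.81, -0.2425)–(-1.615, 0.81, -0.2425)  len=1.3599
  (v2,v7,v6) [-+-] → (-0.255138, 0.81, -0.2425)–(1.615, 0.81, -0.2425)  len=1.8701
  (v6,v5,v4) [-+-] → (1.615, 0.127964, -0.2425)–(1.615, -0.81, -0.2425)  len=0.9380
  (v7,v5,v6) [++-] → (1.615, 0.127964, -0.2425)–(1.615, 0.81, -0.2425)  len=0.6820

Chained into 1 loop(s):
  loop 1: 8 segments, perimeter = 9.7000
Total perimeter = 9.700


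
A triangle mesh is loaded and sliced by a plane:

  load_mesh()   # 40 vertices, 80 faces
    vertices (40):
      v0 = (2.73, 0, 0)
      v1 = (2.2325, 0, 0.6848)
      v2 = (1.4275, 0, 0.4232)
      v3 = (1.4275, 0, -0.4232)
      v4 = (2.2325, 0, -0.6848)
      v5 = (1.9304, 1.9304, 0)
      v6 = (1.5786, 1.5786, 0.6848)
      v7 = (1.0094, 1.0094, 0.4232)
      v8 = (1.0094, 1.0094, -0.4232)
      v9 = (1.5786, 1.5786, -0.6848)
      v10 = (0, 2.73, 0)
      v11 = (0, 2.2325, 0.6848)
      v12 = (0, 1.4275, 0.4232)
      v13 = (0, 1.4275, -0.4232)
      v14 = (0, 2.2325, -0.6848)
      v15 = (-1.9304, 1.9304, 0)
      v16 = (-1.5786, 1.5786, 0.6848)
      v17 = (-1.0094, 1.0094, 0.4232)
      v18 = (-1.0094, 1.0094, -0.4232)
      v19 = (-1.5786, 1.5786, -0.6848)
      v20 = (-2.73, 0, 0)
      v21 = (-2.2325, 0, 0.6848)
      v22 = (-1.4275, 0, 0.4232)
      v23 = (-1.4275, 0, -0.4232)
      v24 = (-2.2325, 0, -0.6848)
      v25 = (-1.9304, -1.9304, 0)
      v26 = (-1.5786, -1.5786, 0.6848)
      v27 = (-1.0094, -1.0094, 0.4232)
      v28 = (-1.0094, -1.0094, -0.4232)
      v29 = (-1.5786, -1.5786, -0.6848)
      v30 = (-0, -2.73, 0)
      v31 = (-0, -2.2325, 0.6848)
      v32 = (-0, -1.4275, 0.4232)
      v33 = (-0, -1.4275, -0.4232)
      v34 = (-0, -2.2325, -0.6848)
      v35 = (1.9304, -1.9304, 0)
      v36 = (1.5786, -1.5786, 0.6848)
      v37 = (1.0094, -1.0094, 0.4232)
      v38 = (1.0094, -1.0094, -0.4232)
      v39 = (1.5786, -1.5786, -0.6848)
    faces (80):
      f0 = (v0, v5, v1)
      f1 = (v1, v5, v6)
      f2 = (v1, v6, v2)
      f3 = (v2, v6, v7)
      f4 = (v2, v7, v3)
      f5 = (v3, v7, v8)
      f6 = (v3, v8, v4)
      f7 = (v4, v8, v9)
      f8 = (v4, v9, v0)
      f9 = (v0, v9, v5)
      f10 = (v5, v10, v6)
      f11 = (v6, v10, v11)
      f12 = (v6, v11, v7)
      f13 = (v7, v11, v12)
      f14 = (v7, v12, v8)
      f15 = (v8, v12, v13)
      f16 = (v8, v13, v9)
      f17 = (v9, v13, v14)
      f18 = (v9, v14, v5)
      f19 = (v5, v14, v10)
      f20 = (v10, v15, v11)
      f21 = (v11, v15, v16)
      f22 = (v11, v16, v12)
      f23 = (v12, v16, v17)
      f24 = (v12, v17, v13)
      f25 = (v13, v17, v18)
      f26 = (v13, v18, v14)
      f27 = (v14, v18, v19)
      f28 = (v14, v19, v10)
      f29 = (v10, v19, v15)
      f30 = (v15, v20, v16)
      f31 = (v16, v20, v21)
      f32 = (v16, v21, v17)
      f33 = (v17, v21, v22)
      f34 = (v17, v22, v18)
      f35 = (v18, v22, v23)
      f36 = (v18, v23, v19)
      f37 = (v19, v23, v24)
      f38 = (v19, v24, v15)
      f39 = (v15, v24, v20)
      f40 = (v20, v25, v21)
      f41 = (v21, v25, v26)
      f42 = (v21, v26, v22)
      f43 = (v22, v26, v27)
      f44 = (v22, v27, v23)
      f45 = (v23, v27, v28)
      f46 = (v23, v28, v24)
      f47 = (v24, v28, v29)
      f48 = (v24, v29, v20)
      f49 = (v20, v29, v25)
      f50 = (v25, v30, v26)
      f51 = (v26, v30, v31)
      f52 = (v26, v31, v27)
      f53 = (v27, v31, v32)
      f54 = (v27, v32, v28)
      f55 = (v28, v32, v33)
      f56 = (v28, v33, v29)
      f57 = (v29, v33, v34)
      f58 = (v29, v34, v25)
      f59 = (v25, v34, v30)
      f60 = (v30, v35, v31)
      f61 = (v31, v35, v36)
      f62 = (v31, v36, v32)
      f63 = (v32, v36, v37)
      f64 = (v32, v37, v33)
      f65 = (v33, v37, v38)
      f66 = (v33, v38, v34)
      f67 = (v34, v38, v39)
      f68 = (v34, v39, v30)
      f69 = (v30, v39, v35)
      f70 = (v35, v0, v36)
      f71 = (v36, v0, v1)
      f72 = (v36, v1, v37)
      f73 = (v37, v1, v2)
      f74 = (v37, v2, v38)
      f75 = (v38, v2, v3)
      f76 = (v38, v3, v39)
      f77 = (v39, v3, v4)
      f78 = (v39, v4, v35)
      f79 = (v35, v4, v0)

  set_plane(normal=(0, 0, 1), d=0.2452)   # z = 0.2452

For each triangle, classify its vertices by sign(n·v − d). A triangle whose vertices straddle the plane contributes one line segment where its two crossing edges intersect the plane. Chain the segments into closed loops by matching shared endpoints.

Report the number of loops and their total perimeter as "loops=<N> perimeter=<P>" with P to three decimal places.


loops=2 perimeter=24.365

Straddling triangles (32 of 80):
  (v0,v5,v1) [--+] → (2.03857, 1.2392, 0.2452)–(2.55186, 0, 0.2452)  len=1.3413
  (v1,v5,v6) [+-+] → (2.03857, 1.2392, 0.2452)–(1.80443, 1.80443, 0.2452)  len=0.6118
  (v2,v7,v3) [++-] → (1.09733, 0.797121, 0.2452)–(1.4275, 0, 0.2452)  len=0.8628
  (v3,v7,v8) [-+-] → (1.09733, 0.797121, 0.2452)–(1.0094, 1.0094, 0.2452)  len=0.2298
  (v5,v10,v6) [--+] → (0.565235, 2.31773, 0.2452)–(1.80443, 1.80443, 0.2452)  len=1.3413
  (v6,v10,v11) [+-+] → (0.565235, 2.31773, 0.2452)–(0, 2.55186, 0.2452)  len=0.6118
  (v7,v12,v8) [++-] → (0.212279, 1.33957, 0.2452)–(1.0094, 1.0094, 0.2452)  len=0.8628
  (v8,v12,v13) [-+-] → (0.212279, 1.33957, 0.2452)–(0, 1.4275, 0.2452)  len=0.2298
  (v10,v15,v11) [--+] → (-1.2392, 2.03857, 0.2452)–(0, 2.55186, 0.2452)  len=1.3413
  (v11,v15,v16) [+-+] → (-1.2392, 2.03857, 0.2452)–(-1.80443, 1.80443, 0.2452)  len=0.6118
  (v12,v17,v13) [++-] → (-0.797121, 1.09733, 0.2452)–(0, 1.4275, 0.2452)  len=0.8628
  (v13,v17,v18) [-+-] → (-0.797121, 1.09733, 0.2452)–(-1.0094, 1.0094, 0.2452)  len=0.2298
  (v15,v20,v16) [--+] → (-2.31773, 0.565235, 0.2452)–(-1.80443, 1.80443, 0.2452)  len=1.3413
  (v16,v20,v21) [+-+] → (-2.31773, 0.565235, 0.2452)–(-2.55186, 0, 0.2452)  len=0.6118
  (v17,v22,v18) [++-] → (-1.33957, 0.212279, 0.2452)–(-1.0094, 1.0094, 0.2452)  len=0.8628
  (v18,v22,v23) [-+-] → (-1.33957, 0.212279, 0.2452)–(-1.4275, 0, 0.2452)  len=0.2298
  (v20,v25,v21) [--+] → (-2.03857, -1.2392, 0.2452)–(-2.55186, 0, 0.2452)  len=1.3413
  (v21,v25,v26) [+-+] → (-2.03857, -1.2392, 0.2452)–(-1.80443, -1.80443, 0.2452)  len=0.6118
  (v22,v27,v23) [++-] → (-1.09733, -0.797121, 0.2452)–(-1.4275, 0, 0.2452)  len=0.8628
  (v23,v27,v28) [-+-] → (-1.09733, -0.797121, 0.2452)–(-1.0094, -1.0094, 0.2452)  len=0.2298
  (v25,v30,v26) [--+] → (-0.565235, -2.31773, 0.2452)–(-1.80443, -1.80443, 0.2452)  len=1.3413
  (v26,v30,v31) [+-+] → (-0.565235, -2.31773, 0.2452)–(0, -2.55186, 0.2452)  len=0.6118
  (v27,v32,v28) [++-] → (-0.212279, -1.33957, 0.2452)–(-1.0094, -1.0094, 0.2452)  len=0.8628
  (v28,v32,v33) [-+-] → (-0.212279, -1.33957, 0.2452)–(0, -1.4275, 0.2452)  len=0.2298
  (v30,v35,v31) [--+] → (1.2392, -2.03857, 0.2452)–(0, -2.55186, 0.2452)  len=1.3413
  (v31,v35,v36) [+-+] → (1.2392, -2.03857, 0.2452)–(1.80443, -1.80443, 0.2452)  len=0.6118
  (v32,v37,v33) [++-] → (0.797121, -1.09733, 0.2452)–(0, -1.4275, 0.2452)  len=0.8628
  (v33,v37,v38) [-+-] → (0.797121, -1.09733, 0.2452)–(1.0094, -1.0094, 0.2452)  len=0.2298
  (v35,v0,v36) [--+] → (2.31773, -0.565235, 0.2452)–(1.80443, -1.80443, 0.2452)  len=1.3413
  (v36,v0,v1) [+-+] → (2.31773, -0.565235, 0.2452)–(2.55186, 0, 0.2452)  len=0.6118
  (v37,v2,v38) [++-] → (1.33957, -0.212279, 0.2452)–(1.0094, -1.0094, 0.2452)  len=0.8628
  (v38,v2,v3) [-+-] → (1.33957, -0.212279, 0.2452)–(1.4275, 0, 0.2452)  len=0.2298

Chained into 2 loop(s):
  loop 1: 16 segments, perimeter = 15.6249
  loop 2: 16 segments, perimeter = 8.7405
Total perimeter = 24.365
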